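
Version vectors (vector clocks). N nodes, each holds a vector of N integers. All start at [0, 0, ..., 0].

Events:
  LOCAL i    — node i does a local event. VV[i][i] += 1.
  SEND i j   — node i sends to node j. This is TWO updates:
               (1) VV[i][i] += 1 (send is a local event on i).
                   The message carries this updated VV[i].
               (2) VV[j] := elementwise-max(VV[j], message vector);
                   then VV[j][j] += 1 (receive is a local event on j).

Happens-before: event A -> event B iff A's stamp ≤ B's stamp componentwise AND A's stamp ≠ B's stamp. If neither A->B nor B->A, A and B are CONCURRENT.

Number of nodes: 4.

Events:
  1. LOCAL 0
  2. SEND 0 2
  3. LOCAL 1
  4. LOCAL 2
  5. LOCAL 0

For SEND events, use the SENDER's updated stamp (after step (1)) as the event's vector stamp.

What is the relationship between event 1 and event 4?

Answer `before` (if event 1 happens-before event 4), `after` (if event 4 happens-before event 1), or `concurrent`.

Initial: VV[0]=[0, 0, 0, 0]
Initial: VV[1]=[0, 0, 0, 0]
Initial: VV[2]=[0, 0, 0, 0]
Initial: VV[3]=[0, 0, 0, 0]
Event 1: LOCAL 0: VV[0][0]++ -> VV[0]=[1, 0, 0, 0]
Event 2: SEND 0->2: VV[0][0]++ -> VV[0]=[2, 0, 0, 0], msg_vec=[2, 0, 0, 0]; VV[2]=max(VV[2],msg_vec) then VV[2][2]++ -> VV[2]=[2, 0, 1, 0]
Event 3: LOCAL 1: VV[1][1]++ -> VV[1]=[0, 1, 0, 0]
Event 4: LOCAL 2: VV[2][2]++ -> VV[2]=[2, 0, 2, 0]
Event 5: LOCAL 0: VV[0][0]++ -> VV[0]=[3, 0, 0, 0]
Event 1 stamp: [1, 0, 0, 0]
Event 4 stamp: [2, 0, 2, 0]
[1, 0, 0, 0] <= [2, 0, 2, 0]? True
[2, 0, 2, 0] <= [1, 0, 0, 0]? False
Relation: before

Answer: before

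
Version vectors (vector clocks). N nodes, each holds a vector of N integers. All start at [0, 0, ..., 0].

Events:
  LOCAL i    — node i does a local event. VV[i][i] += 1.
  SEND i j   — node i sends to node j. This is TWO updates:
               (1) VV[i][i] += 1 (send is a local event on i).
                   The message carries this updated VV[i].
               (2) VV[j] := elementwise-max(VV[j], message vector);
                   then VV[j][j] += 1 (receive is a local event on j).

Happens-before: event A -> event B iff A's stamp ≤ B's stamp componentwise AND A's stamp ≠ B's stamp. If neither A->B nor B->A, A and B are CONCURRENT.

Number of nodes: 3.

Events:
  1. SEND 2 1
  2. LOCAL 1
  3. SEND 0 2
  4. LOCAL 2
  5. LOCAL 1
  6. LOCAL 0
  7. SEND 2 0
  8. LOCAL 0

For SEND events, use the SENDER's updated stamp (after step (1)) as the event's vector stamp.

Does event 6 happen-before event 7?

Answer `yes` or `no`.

Answer: no

Derivation:
Initial: VV[0]=[0, 0, 0]
Initial: VV[1]=[0, 0, 0]
Initial: VV[2]=[0, 0, 0]
Event 1: SEND 2->1: VV[2][2]++ -> VV[2]=[0, 0, 1], msg_vec=[0, 0, 1]; VV[1]=max(VV[1],msg_vec) then VV[1][1]++ -> VV[1]=[0, 1, 1]
Event 2: LOCAL 1: VV[1][1]++ -> VV[1]=[0, 2, 1]
Event 3: SEND 0->2: VV[0][0]++ -> VV[0]=[1, 0, 0], msg_vec=[1, 0, 0]; VV[2]=max(VV[2],msg_vec) then VV[2][2]++ -> VV[2]=[1, 0, 2]
Event 4: LOCAL 2: VV[2][2]++ -> VV[2]=[1, 0, 3]
Event 5: LOCAL 1: VV[1][1]++ -> VV[1]=[0, 3, 1]
Event 6: LOCAL 0: VV[0][0]++ -> VV[0]=[2, 0, 0]
Event 7: SEND 2->0: VV[2][2]++ -> VV[2]=[1, 0, 4], msg_vec=[1, 0, 4]; VV[0]=max(VV[0],msg_vec) then VV[0][0]++ -> VV[0]=[3, 0, 4]
Event 8: LOCAL 0: VV[0][0]++ -> VV[0]=[4, 0, 4]
Event 6 stamp: [2, 0, 0]
Event 7 stamp: [1, 0, 4]
[2, 0, 0] <= [1, 0, 4]? False. Equal? False. Happens-before: False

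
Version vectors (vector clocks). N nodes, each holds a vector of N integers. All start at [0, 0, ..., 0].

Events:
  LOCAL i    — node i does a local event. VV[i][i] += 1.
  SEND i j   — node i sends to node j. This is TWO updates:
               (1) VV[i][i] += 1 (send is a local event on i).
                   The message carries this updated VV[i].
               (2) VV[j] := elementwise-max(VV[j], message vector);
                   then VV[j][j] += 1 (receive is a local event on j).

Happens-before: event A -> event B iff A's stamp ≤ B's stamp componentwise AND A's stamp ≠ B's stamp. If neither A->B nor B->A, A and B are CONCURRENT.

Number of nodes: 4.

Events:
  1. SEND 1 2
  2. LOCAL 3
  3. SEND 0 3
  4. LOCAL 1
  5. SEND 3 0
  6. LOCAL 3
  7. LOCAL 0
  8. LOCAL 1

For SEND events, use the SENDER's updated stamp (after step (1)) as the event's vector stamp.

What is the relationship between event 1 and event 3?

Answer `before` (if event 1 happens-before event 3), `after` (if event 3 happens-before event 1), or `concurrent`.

Answer: concurrent

Derivation:
Initial: VV[0]=[0, 0, 0, 0]
Initial: VV[1]=[0, 0, 0, 0]
Initial: VV[2]=[0, 0, 0, 0]
Initial: VV[3]=[0, 0, 0, 0]
Event 1: SEND 1->2: VV[1][1]++ -> VV[1]=[0, 1, 0, 0], msg_vec=[0, 1, 0, 0]; VV[2]=max(VV[2],msg_vec) then VV[2][2]++ -> VV[2]=[0, 1, 1, 0]
Event 2: LOCAL 3: VV[3][3]++ -> VV[3]=[0, 0, 0, 1]
Event 3: SEND 0->3: VV[0][0]++ -> VV[0]=[1, 0, 0, 0], msg_vec=[1, 0, 0, 0]; VV[3]=max(VV[3],msg_vec) then VV[3][3]++ -> VV[3]=[1, 0, 0, 2]
Event 4: LOCAL 1: VV[1][1]++ -> VV[1]=[0, 2, 0, 0]
Event 5: SEND 3->0: VV[3][3]++ -> VV[3]=[1, 0, 0, 3], msg_vec=[1, 0, 0, 3]; VV[0]=max(VV[0],msg_vec) then VV[0][0]++ -> VV[0]=[2, 0, 0, 3]
Event 6: LOCAL 3: VV[3][3]++ -> VV[3]=[1, 0, 0, 4]
Event 7: LOCAL 0: VV[0][0]++ -> VV[0]=[3, 0, 0, 3]
Event 8: LOCAL 1: VV[1][1]++ -> VV[1]=[0, 3, 0, 0]
Event 1 stamp: [0, 1, 0, 0]
Event 3 stamp: [1, 0, 0, 0]
[0, 1, 0, 0] <= [1, 0, 0, 0]? False
[1, 0, 0, 0] <= [0, 1, 0, 0]? False
Relation: concurrent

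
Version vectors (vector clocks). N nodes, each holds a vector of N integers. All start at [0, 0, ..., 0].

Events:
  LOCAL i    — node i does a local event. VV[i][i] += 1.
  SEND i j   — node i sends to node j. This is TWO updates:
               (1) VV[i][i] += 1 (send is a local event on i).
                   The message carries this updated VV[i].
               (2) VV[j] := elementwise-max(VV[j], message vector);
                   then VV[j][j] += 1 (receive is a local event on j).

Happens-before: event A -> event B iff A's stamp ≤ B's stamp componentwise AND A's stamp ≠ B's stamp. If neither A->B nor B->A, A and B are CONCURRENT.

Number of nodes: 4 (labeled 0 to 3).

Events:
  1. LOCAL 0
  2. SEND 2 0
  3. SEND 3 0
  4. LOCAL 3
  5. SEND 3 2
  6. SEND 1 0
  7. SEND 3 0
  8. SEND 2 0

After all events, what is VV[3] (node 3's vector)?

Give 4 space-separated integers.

Initial: VV[0]=[0, 0, 0, 0]
Initial: VV[1]=[0, 0, 0, 0]
Initial: VV[2]=[0, 0, 0, 0]
Initial: VV[3]=[0, 0, 0, 0]
Event 1: LOCAL 0: VV[0][0]++ -> VV[0]=[1, 0, 0, 0]
Event 2: SEND 2->0: VV[2][2]++ -> VV[2]=[0, 0, 1, 0], msg_vec=[0, 0, 1, 0]; VV[0]=max(VV[0],msg_vec) then VV[0][0]++ -> VV[0]=[2, 0, 1, 0]
Event 3: SEND 3->0: VV[3][3]++ -> VV[3]=[0, 0, 0, 1], msg_vec=[0, 0, 0, 1]; VV[0]=max(VV[0],msg_vec) then VV[0][0]++ -> VV[0]=[3, 0, 1, 1]
Event 4: LOCAL 3: VV[3][3]++ -> VV[3]=[0, 0, 0, 2]
Event 5: SEND 3->2: VV[3][3]++ -> VV[3]=[0, 0, 0, 3], msg_vec=[0, 0, 0, 3]; VV[2]=max(VV[2],msg_vec) then VV[2][2]++ -> VV[2]=[0, 0, 2, 3]
Event 6: SEND 1->0: VV[1][1]++ -> VV[1]=[0, 1, 0, 0], msg_vec=[0, 1, 0, 0]; VV[0]=max(VV[0],msg_vec) then VV[0][0]++ -> VV[0]=[4, 1, 1, 1]
Event 7: SEND 3->0: VV[3][3]++ -> VV[3]=[0, 0, 0, 4], msg_vec=[0, 0, 0, 4]; VV[0]=max(VV[0],msg_vec) then VV[0][0]++ -> VV[0]=[5, 1, 1, 4]
Event 8: SEND 2->0: VV[2][2]++ -> VV[2]=[0, 0, 3, 3], msg_vec=[0, 0, 3, 3]; VV[0]=max(VV[0],msg_vec) then VV[0][0]++ -> VV[0]=[6, 1, 3, 4]
Final vectors: VV[0]=[6, 1, 3, 4]; VV[1]=[0, 1, 0, 0]; VV[2]=[0, 0, 3, 3]; VV[3]=[0, 0, 0, 4]

Answer: 0 0 0 4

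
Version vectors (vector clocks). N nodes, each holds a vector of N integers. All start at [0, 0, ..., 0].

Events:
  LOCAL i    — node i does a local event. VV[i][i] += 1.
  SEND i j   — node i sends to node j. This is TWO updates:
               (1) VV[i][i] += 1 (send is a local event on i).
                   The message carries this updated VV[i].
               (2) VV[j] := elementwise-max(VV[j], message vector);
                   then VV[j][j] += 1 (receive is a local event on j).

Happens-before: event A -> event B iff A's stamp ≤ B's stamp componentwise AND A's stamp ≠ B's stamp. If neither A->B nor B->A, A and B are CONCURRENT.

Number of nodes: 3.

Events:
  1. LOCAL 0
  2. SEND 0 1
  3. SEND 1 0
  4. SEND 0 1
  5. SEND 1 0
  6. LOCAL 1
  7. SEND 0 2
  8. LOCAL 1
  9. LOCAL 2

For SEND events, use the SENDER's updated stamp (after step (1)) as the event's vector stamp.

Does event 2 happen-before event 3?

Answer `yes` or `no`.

Answer: yes

Derivation:
Initial: VV[0]=[0, 0, 0]
Initial: VV[1]=[0, 0, 0]
Initial: VV[2]=[0, 0, 0]
Event 1: LOCAL 0: VV[0][0]++ -> VV[0]=[1, 0, 0]
Event 2: SEND 0->1: VV[0][0]++ -> VV[0]=[2, 0, 0], msg_vec=[2, 0, 0]; VV[1]=max(VV[1],msg_vec) then VV[1][1]++ -> VV[1]=[2, 1, 0]
Event 3: SEND 1->0: VV[1][1]++ -> VV[1]=[2, 2, 0], msg_vec=[2, 2, 0]; VV[0]=max(VV[0],msg_vec) then VV[0][0]++ -> VV[0]=[3, 2, 0]
Event 4: SEND 0->1: VV[0][0]++ -> VV[0]=[4, 2, 0], msg_vec=[4, 2, 0]; VV[1]=max(VV[1],msg_vec) then VV[1][1]++ -> VV[1]=[4, 3, 0]
Event 5: SEND 1->0: VV[1][1]++ -> VV[1]=[4, 4, 0], msg_vec=[4, 4, 0]; VV[0]=max(VV[0],msg_vec) then VV[0][0]++ -> VV[0]=[5, 4, 0]
Event 6: LOCAL 1: VV[1][1]++ -> VV[1]=[4, 5, 0]
Event 7: SEND 0->2: VV[0][0]++ -> VV[0]=[6, 4, 0], msg_vec=[6, 4, 0]; VV[2]=max(VV[2],msg_vec) then VV[2][2]++ -> VV[2]=[6, 4, 1]
Event 8: LOCAL 1: VV[1][1]++ -> VV[1]=[4, 6, 0]
Event 9: LOCAL 2: VV[2][2]++ -> VV[2]=[6, 4, 2]
Event 2 stamp: [2, 0, 0]
Event 3 stamp: [2, 2, 0]
[2, 0, 0] <= [2, 2, 0]? True. Equal? False. Happens-before: True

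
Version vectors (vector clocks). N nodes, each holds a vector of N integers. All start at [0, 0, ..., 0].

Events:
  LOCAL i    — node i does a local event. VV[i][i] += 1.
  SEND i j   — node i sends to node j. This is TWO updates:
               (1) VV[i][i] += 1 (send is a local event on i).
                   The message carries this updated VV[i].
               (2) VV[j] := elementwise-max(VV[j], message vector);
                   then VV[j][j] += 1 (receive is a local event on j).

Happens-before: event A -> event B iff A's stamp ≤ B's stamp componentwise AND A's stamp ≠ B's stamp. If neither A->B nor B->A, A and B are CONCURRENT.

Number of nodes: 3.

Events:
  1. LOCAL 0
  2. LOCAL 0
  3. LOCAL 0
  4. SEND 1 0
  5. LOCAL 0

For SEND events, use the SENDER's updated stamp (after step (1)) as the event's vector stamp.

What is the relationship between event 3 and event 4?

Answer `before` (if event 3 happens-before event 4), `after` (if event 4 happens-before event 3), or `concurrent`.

Answer: concurrent

Derivation:
Initial: VV[0]=[0, 0, 0]
Initial: VV[1]=[0, 0, 0]
Initial: VV[2]=[0, 0, 0]
Event 1: LOCAL 0: VV[0][0]++ -> VV[0]=[1, 0, 0]
Event 2: LOCAL 0: VV[0][0]++ -> VV[0]=[2, 0, 0]
Event 3: LOCAL 0: VV[0][0]++ -> VV[0]=[3, 0, 0]
Event 4: SEND 1->0: VV[1][1]++ -> VV[1]=[0, 1, 0], msg_vec=[0, 1, 0]; VV[0]=max(VV[0],msg_vec) then VV[0][0]++ -> VV[0]=[4, 1, 0]
Event 5: LOCAL 0: VV[0][0]++ -> VV[0]=[5, 1, 0]
Event 3 stamp: [3, 0, 0]
Event 4 stamp: [0, 1, 0]
[3, 0, 0] <= [0, 1, 0]? False
[0, 1, 0] <= [3, 0, 0]? False
Relation: concurrent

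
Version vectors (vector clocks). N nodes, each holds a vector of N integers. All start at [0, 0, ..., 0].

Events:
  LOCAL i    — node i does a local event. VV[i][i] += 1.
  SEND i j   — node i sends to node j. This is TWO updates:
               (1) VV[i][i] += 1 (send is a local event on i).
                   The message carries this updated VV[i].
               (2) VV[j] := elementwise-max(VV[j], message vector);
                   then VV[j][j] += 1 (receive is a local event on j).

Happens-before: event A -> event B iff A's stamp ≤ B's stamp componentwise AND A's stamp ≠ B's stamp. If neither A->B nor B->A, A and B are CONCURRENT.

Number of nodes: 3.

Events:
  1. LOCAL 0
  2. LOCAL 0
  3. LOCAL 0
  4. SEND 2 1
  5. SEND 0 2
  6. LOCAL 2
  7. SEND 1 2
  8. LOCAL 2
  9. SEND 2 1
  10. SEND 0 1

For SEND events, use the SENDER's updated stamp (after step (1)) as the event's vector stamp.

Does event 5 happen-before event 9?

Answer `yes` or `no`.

Answer: yes

Derivation:
Initial: VV[0]=[0, 0, 0]
Initial: VV[1]=[0, 0, 0]
Initial: VV[2]=[0, 0, 0]
Event 1: LOCAL 0: VV[0][0]++ -> VV[0]=[1, 0, 0]
Event 2: LOCAL 0: VV[0][0]++ -> VV[0]=[2, 0, 0]
Event 3: LOCAL 0: VV[0][0]++ -> VV[0]=[3, 0, 0]
Event 4: SEND 2->1: VV[2][2]++ -> VV[2]=[0, 0, 1], msg_vec=[0, 0, 1]; VV[1]=max(VV[1],msg_vec) then VV[1][1]++ -> VV[1]=[0, 1, 1]
Event 5: SEND 0->2: VV[0][0]++ -> VV[0]=[4, 0, 0], msg_vec=[4, 0, 0]; VV[2]=max(VV[2],msg_vec) then VV[2][2]++ -> VV[2]=[4, 0, 2]
Event 6: LOCAL 2: VV[2][2]++ -> VV[2]=[4, 0, 3]
Event 7: SEND 1->2: VV[1][1]++ -> VV[1]=[0, 2, 1], msg_vec=[0, 2, 1]; VV[2]=max(VV[2],msg_vec) then VV[2][2]++ -> VV[2]=[4, 2, 4]
Event 8: LOCAL 2: VV[2][2]++ -> VV[2]=[4, 2, 5]
Event 9: SEND 2->1: VV[2][2]++ -> VV[2]=[4, 2, 6], msg_vec=[4, 2, 6]; VV[1]=max(VV[1],msg_vec) then VV[1][1]++ -> VV[1]=[4, 3, 6]
Event 10: SEND 0->1: VV[0][0]++ -> VV[0]=[5, 0, 0], msg_vec=[5, 0, 0]; VV[1]=max(VV[1],msg_vec) then VV[1][1]++ -> VV[1]=[5, 4, 6]
Event 5 stamp: [4, 0, 0]
Event 9 stamp: [4, 2, 6]
[4, 0, 0] <= [4, 2, 6]? True. Equal? False. Happens-before: True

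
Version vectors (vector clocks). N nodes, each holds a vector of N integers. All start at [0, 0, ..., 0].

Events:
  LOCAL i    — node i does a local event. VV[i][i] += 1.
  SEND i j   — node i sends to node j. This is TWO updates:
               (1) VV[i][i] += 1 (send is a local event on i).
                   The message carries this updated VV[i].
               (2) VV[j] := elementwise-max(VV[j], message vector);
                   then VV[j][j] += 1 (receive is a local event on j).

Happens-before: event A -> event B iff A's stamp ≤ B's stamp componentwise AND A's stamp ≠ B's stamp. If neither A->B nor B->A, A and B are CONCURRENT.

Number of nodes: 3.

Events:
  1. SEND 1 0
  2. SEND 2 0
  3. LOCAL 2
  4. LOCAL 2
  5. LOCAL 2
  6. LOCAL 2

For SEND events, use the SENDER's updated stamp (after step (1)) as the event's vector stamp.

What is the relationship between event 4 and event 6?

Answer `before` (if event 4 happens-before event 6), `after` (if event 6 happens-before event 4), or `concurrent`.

Answer: before

Derivation:
Initial: VV[0]=[0, 0, 0]
Initial: VV[1]=[0, 0, 0]
Initial: VV[2]=[0, 0, 0]
Event 1: SEND 1->0: VV[1][1]++ -> VV[1]=[0, 1, 0], msg_vec=[0, 1, 0]; VV[0]=max(VV[0],msg_vec) then VV[0][0]++ -> VV[0]=[1, 1, 0]
Event 2: SEND 2->0: VV[2][2]++ -> VV[2]=[0, 0, 1], msg_vec=[0, 0, 1]; VV[0]=max(VV[0],msg_vec) then VV[0][0]++ -> VV[0]=[2, 1, 1]
Event 3: LOCAL 2: VV[2][2]++ -> VV[2]=[0, 0, 2]
Event 4: LOCAL 2: VV[2][2]++ -> VV[2]=[0, 0, 3]
Event 5: LOCAL 2: VV[2][2]++ -> VV[2]=[0, 0, 4]
Event 6: LOCAL 2: VV[2][2]++ -> VV[2]=[0, 0, 5]
Event 4 stamp: [0, 0, 3]
Event 6 stamp: [0, 0, 5]
[0, 0, 3] <= [0, 0, 5]? True
[0, 0, 5] <= [0, 0, 3]? False
Relation: before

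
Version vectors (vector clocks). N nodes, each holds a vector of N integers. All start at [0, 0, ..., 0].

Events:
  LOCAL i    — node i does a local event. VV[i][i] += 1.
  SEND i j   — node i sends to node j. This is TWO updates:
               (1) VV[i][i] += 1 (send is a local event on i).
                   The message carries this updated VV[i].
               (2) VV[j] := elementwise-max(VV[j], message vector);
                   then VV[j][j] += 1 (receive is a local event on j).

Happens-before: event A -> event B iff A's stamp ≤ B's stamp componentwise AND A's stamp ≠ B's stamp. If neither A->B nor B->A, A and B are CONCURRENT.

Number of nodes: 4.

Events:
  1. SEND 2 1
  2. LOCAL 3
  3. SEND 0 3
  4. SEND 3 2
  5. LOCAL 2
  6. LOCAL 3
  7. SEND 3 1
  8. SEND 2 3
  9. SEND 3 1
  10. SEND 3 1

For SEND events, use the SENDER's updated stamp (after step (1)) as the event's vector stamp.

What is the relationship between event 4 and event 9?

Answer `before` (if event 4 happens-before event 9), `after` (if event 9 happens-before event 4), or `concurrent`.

Answer: before

Derivation:
Initial: VV[0]=[0, 0, 0, 0]
Initial: VV[1]=[0, 0, 0, 0]
Initial: VV[2]=[0, 0, 0, 0]
Initial: VV[3]=[0, 0, 0, 0]
Event 1: SEND 2->1: VV[2][2]++ -> VV[2]=[0, 0, 1, 0], msg_vec=[0, 0, 1, 0]; VV[1]=max(VV[1],msg_vec) then VV[1][1]++ -> VV[1]=[0, 1, 1, 0]
Event 2: LOCAL 3: VV[3][3]++ -> VV[3]=[0, 0, 0, 1]
Event 3: SEND 0->3: VV[0][0]++ -> VV[0]=[1, 0, 0, 0], msg_vec=[1, 0, 0, 0]; VV[3]=max(VV[3],msg_vec) then VV[3][3]++ -> VV[3]=[1, 0, 0, 2]
Event 4: SEND 3->2: VV[3][3]++ -> VV[3]=[1, 0, 0, 3], msg_vec=[1, 0, 0, 3]; VV[2]=max(VV[2],msg_vec) then VV[2][2]++ -> VV[2]=[1, 0, 2, 3]
Event 5: LOCAL 2: VV[2][2]++ -> VV[2]=[1, 0, 3, 3]
Event 6: LOCAL 3: VV[3][3]++ -> VV[3]=[1, 0, 0, 4]
Event 7: SEND 3->1: VV[3][3]++ -> VV[3]=[1, 0, 0, 5], msg_vec=[1, 0, 0, 5]; VV[1]=max(VV[1],msg_vec) then VV[1][1]++ -> VV[1]=[1, 2, 1, 5]
Event 8: SEND 2->3: VV[2][2]++ -> VV[2]=[1, 0, 4, 3], msg_vec=[1, 0, 4, 3]; VV[3]=max(VV[3],msg_vec) then VV[3][3]++ -> VV[3]=[1, 0, 4, 6]
Event 9: SEND 3->1: VV[3][3]++ -> VV[3]=[1, 0, 4, 7], msg_vec=[1, 0, 4, 7]; VV[1]=max(VV[1],msg_vec) then VV[1][1]++ -> VV[1]=[1, 3, 4, 7]
Event 10: SEND 3->1: VV[3][3]++ -> VV[3]=[1, 0, 4, 8], msg_vec=[1, 0, 4, 8]; VV[1]=max(VV[1],msg_vec) then VV[1][1]++ -> VV[1]=[1, 4, 4, 8]
Event 4 stamp: [1, 0, 0, 3]
Event 9 stamp: [1, 0, 4, 7]
[1, 0, 0, 3] <= [1, 0, 4, 7]? True
[1, 0, 4, 7] <= [1, 0, 0, 3]? False
Relation: before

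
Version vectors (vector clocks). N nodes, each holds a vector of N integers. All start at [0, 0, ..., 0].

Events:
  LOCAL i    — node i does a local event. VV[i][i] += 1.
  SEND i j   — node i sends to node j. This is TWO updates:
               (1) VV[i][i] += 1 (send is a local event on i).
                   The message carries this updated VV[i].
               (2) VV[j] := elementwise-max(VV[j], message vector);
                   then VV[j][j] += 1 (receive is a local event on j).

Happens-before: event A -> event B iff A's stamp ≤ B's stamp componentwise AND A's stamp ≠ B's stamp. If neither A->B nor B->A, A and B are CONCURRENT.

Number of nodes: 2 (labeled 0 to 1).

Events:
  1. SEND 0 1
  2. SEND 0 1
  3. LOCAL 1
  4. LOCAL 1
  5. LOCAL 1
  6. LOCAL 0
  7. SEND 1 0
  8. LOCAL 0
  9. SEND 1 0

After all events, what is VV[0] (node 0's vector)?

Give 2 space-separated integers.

Initial: VV[0]=[0, 0]
Initial: VV[1]=[0, 0]
Event 1: SEND 0->1: VV[0][0]++ -> VV[0]=[1, 0], msg_vec=[1, 0]; VV[1]=max(VV[1],msg_vec) then VV[1][1]++ -> VV[1]=[1, 1]
Event 2: SEND 0->1: VV[0][0]++ -> VV[0]=[2, 0], msg_vec=[2, 0]; VV[1]=max(VV[1],msg_vec) then VV[1][1]++ -> VV[1]=[2, 2]
Event 3: LOCAL 1: VV[1][1]++ -> VV[1]=[2, 3]
Event 4: LOCAL 1: VV[1][1]++ -> VV[1]=[2, 4]
Event 5: LOCAL 1: VV[1][1]++ -> VV[1]=[2, 5]
Event 6: LOCAL 0: VV[0][0]++ -> VV[0]=[3, 0]
Event 7: SEND 1->0: VV[1][1]++ -> VV[1]=[2, 6], msg_vec=[2, 6]; VV[0]=max(VV[0],msg_vec) then VV[0][0]++ -> VV[0]=[4, 6]
Event 8: LOCAL 0: VV[0][0]++ -> VV[0]=[5, 6]
Event 9: SEND 1->0: VV[1][1]++ -> VV[1]=[2, 7], msg_vec=[2, 7]; VV[0]=max(VV[0],msg_vec) then VV[0][0]++ -> VV[0]=[6, 7]
Final vectors: VV[0]=[6, 7]; VV[1]=[2, 7]

Answer: 6 7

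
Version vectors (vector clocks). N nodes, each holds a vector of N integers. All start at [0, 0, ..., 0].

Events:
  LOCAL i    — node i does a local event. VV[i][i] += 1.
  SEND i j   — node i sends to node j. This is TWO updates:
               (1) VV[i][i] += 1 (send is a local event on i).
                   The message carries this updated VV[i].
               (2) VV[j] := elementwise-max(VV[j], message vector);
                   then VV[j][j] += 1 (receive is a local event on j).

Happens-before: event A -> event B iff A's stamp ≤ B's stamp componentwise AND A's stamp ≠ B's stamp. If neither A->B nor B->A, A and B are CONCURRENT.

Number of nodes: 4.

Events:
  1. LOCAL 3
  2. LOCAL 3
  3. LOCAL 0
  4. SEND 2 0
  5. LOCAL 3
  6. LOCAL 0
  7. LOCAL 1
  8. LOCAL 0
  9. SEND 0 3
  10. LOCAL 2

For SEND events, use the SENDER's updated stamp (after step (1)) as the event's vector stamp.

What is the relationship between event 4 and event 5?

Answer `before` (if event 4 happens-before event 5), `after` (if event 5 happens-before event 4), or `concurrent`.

Initial: VV[0]=[0, 0, 0, 0]
Initial: VV[1]=[0, 0, 0, 0]
Initial: VV[2]=[0, 0, 0, 0]
Initial: VV[3]=[0, 0, 0, 0]
Event 1: LOCAL 3: VV[3][3]++ -> VV[3]=[0, 0, 0, 1]
Event 2: LOCAL 3: VV[3][3]++ -> VV[3]=[0, 0, 0, 2]
Event 3: LOCAL 0: VV[0][0]++ -> VV[0]=[1, 0, 0, 0]
Event 4: SEND 2->0: VV[2][2]++ -> VV[2]=[0, 0, 1, 0], msg_vec=[0, 0, 1, 0]; VV[0]=max(VV[0],msg_vec) then VV[0][0]++ -> VV[0]=[2, 0, 1, 0]
Event 5: LOCAL 3: VV[3][3]++ -> VV[3]=[0, 0, 0, 3]
Event 6: LOCAL 0: VV[0][0]++ -> VV[0]=[3, 0, 1, 0]
Event 7: LOCAL 1: VV[1][1]++ -> VV[1]=[0, 1, 0, 0]
Event 8: LOCAL 0: VV[0][0]++ -> VV[0]=[4, 0, 1, 0]
Event 9: SEND 0->3: VV[0][0]++ -> VV[0]=[5, 0, 1, 0], msg_vec=[5, 0, 1, 0]; VV[3]=max(VV[3],msg_vec) then VV[3][3]++ -> VV[3]=[5, 0, 1, 4]
Event 10: LOCAL 2: VV[2][2]++ -> VV[2]=[0, 0, 2, 0]
Event 4 stamp: [0, 0, 1, 0]
Event 5 stamp: [0, 0, 0, 3]
[0, 0, 1, 0] <= [0, 0, 0, 3]? False
[0, 0, 0, 3] <= [0, 0, 1, 0]? False
Relation: concurrent

Answer: concurrent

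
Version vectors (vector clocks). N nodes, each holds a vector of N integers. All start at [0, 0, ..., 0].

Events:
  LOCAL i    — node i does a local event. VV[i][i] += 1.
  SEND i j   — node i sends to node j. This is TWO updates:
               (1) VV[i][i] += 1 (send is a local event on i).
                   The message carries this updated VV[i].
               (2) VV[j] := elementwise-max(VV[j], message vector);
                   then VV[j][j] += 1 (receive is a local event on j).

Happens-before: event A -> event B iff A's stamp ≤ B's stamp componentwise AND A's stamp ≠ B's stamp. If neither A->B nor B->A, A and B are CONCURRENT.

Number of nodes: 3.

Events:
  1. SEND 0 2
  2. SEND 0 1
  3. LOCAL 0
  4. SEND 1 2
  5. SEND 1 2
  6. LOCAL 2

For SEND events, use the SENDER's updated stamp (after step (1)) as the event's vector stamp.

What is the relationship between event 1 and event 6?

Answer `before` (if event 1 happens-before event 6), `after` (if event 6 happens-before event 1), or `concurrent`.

Initial: VV[0]=[0, 0, 0]
Initial: VV[1]=[0, 0, 0]
Initial: VV[2]=[0, 0, 0]
Event 1: SEND 0->2: VV[0][0]++ -> VV[0]=[1, 0, 0], msg_vec=[1, 0, 0]; VV[2]=max(VV[2],msg_vec) then VV[2][2]++ -> VV[2]=[1, 0, 1]
Event 2: SEND 0->1: VV[0][0]++ -> VV[0]=[2, 0, 0], msg_vec=[2, 0, 0]; VV[1]=max(VV[1],msg_vec) then VV[1][1]++ -> VV[1]=[2, 1, 0]
Event 3: LOCAL 0: VV[0][0]++ -> VV[0]=[3, 0, 0]
Event 4: SEND 1->2: VV[1][1]++ -> VV[1]=[2, 2, 0], msg_vec=[2, 2, 0]; VV[2]=max(VV[2],msg_vec) then VV[2][2]++ -> VV[2]=[2, 2, 2]
Event 5: SEND 1->2: VV[1][1]++ -> VV[1]=[2, 3, 0], msg_vec=[2, 3, 0]; VV[2]=max(VV[2],msg_vec) then VV[2][2]++ -> VV[2]=[2, 3, 3]
Event 6: LOCAL 2: VV[2][2]++ -> VV[2]=[2, 3, 4]
Event 1 stamp: [1, 0, 0]
Event 6 stamp: [2, 3, 4]
[1, 0, 0] <= [2, 3, 4]? True
[2, 3, 4] <= [1, 0, 0]? False
Relation: before

Answer: before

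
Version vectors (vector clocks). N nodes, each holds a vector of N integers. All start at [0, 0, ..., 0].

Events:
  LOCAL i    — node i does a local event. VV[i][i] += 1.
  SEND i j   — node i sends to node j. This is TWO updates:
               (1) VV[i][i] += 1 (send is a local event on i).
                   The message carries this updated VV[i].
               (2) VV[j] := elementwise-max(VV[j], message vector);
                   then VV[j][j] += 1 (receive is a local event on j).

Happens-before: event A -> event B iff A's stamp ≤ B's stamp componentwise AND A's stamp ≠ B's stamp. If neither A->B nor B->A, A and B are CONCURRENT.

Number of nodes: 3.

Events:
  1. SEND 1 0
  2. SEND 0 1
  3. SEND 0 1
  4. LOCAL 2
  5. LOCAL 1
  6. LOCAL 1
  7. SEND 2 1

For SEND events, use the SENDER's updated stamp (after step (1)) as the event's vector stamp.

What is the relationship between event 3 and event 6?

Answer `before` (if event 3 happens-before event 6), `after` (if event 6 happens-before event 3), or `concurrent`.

Answer: before

Derivation:
Initial: VV[0]=[0, 0, 0]
Initial: VV[1]=[0, 0, 0]
Initial: VV[2]=[0, 0, 0]
Event 1: SEND 1->0: VV[1][1]++ -> VV[1]=[0, 1, 0], msg_vec=[0, 1, 0]; VV[0]=max(VV[0],msg_vec) then VV[0][0]++ -> VV[0]=[1, 1, 0]
Event 2: SEND 0->1: VV[0][0]++ -> VV[0]=[2, 1, 0], msg_vec=[2, 1, 0]; VV[1]=max(VV[1],msg_vec) then VV[1][1]++ -> VV[1]=[2, 2, 0]
Event 3: SEND 0->1: VV[0][0]++ -> VV[0]=[3, 1, 0], msg_vec=[3, 1, 0]; VV[1]=max(VV[1],msg_vec) then VV[1][1]++ -> VV[1]=[3, 3, 0]
Event 4: LOCAL 2: VV[2][2]++ -> VV[2]=[0, 0, 1]
Event 5: LOCAL 1: VV[1][1]++ -> VV[1]=[3, 4, 0]
Event 6: LOCAL 1: VV[1][1]++ -> VV[1]=[3, 5, 0]
Event 7: SEND 2->1: VV[2][2]++ -> VV[2]=[0, 0, 2], msg_vec=[0, 0, 2]; VV[1]=max(VV[1],msg_vec) then VV[1][1]++ -> VV[1]=[3, 6, 2]
Event 3 stamp: [3, 1, 0]
Event 6 stamp: [3, 5, 0]
[3, 1, 0] <= [3, 5, 0]? True
[3, 5, 0] <= [3, 1, 0]? False
Relation: before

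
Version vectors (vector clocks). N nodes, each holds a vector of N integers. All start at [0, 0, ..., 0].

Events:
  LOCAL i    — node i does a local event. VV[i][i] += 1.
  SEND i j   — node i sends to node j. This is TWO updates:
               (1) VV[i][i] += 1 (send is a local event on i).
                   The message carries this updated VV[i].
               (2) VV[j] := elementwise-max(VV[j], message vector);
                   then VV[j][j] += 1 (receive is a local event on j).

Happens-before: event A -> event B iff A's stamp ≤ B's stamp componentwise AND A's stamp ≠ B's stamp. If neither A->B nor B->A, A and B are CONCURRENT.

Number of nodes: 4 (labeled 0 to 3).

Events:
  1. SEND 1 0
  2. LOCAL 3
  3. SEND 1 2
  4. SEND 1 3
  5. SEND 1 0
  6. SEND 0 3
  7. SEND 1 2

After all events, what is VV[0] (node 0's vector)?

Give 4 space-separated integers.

Answer: 3 4 0 0

Derivation:
Initial: VV[0]=[0, 0, 0, 0]
Initial: VV[1]=[0, 0, 0, 0]
Initial: VV[2]=[0, 0, 0, 0]
Initial: VV[3]=[0, 0, 0, 0]
Event 1: SEND 1->0: VV[1][1]++ -> VV[1]=[0, 1, 0, 0], msg_vec=[0, 1, 0, 0]; VV[0]=max(VV[0],msg_vec) then VV[0][0]++ -> VV[0]=[1, 1, 0, 0]
Event 2: LOCAL 3: VV[3][3]++ -> VV[3]=[0, 0, 0, 1]
Event 3: SEND 1->2: VV[1][1]++ -> VV[1]=[0, 2, 0, 0], msg_vec=[0, 2, 0, 0]; VV[2]=max(VV[2],msg_vec) then VV[2][2]++ -> VV[2]=[0, 2, 1, 0]
Event 4: SEND 1->3: VV[1][1]++ -> VV[1]=[0, 3, 0, 0], msg_vec=[0, 3, 0, 0]; VV[3]=max(VV[3],msg_vec) then VV[3][3]++ -> VV[3]=[0, 3, 0, 2]
Event 5: SEND 1->0: VV[1][1]++ -> VV[1]=[0, 4, 0, 0], msg_vec=[0, 4, 0, 0]; VV[0]=max(VV[0],msg_vec) then VV[0][0]++ -> VV[0]=[2, 4, 0, 0]
Event 6: SEND 0->3: VV[0][0]++ -> VV[0]=[3, 4, 0, 0], msg_vec=[3, 4, 0, 0]; VV[3]=max(VV[3],msg_vec) then VV[3][3]++ -> VV[3]=[3, 4, 0, 3]
Event 7: SEND 1->2: VV[1][1]++ -> VV[1]=[0, 5, 0, 0], msg_vec=[0, 5, 0, 0]; VV[2]=max(VV[2],msg_vec) then VV[2][2]++ -> VV[2]=[0, 5, 2, 0]
Final vectors: VV[0]=[3, 4, 0, 0]; VV[1]=[0, 5, 0, 0]; VV[2]=[0, 5, 2, 0]; VV[3]=[3, 4, 0, 3]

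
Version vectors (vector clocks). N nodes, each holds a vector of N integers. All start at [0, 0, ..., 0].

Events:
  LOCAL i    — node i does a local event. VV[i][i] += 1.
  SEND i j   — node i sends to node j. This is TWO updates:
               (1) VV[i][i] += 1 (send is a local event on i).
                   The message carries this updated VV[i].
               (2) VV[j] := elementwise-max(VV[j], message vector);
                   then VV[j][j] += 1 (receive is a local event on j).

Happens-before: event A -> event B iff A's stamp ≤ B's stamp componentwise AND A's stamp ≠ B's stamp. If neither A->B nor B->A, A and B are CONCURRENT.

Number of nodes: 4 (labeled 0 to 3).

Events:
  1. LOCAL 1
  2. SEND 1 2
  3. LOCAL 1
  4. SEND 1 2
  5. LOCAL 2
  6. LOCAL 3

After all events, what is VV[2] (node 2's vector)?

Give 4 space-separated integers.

Answer: 0 4 3 0

Derivation:
Initial: VV[0]=[0, 0, 0, 0]
Initial: VV[1]=[0, 0, 0, 0]
Initial: VV[2]=[0, 0, 0, 0]
Initial: VV[3]=[0, 0, 0, 0]
Event 1: LOCAL 1: VV[1][1]++ -> VV[1]=[0, 1, 0, 0]
Event 2: SEND 1->2: VV[1][1]++ -> VV[1]=[0, 2, 0, 0], msg_vec=[0, 2, 0, 0]; VV[2]=max(VV[2],msg_vec) then VV[2][2]++ -> VV[2]=[0, 2, 1, 0]
Event 3: LOCAL 1: VV[1][1]++ -> VV[1]=[0, 3, 0, 0]
Event 4: SEND 1->2: VV[1][1]++ -> VV[1]=[0, 4, 0, 0], msg_vec=[0, 4, 0, 0]; VV[2]=max(VV[2],msg_vec) then VV[2][2]++ -> VV[2]=[0, 4, 2, 0]
Event 5: LOCAL 2: VV[2][2]++ -> VV[2]=[0, 4, 3, 0]
Event 6: LOCAL 3: VV[3][3]++ -> VV[3]=[0, 0, 0, 1]
Final vectors: VV[0]=[0, 0, 0, 0]; VV[1]=[0, 4, 0, 0]; VV[2]=[0, 4, 3, 0]; VV[3]=[0, 0, 0, 1]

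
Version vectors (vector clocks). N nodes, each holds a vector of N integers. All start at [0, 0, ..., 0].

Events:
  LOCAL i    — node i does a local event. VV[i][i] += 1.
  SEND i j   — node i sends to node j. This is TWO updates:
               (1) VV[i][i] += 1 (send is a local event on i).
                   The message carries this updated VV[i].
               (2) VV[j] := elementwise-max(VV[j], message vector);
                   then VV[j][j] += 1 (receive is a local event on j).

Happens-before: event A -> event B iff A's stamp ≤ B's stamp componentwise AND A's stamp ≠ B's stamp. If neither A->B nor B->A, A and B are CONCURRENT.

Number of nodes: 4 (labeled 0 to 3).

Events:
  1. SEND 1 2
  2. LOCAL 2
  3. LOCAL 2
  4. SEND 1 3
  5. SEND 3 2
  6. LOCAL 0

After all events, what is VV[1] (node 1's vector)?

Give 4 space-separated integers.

Initial: VV[0]=[0, 0, 0, 0]
Initial: VV[1]=[0, 0, 0, 0]
Initial: VV[2]=[0, 0, 0, 0]
Initial: VV[3]=[0, 0, 0, 0]
Event 1: SEND 1->2: VV[1][1]++ -> VV[1]=[0, 1, 0, 0], msg_vec=[0, 1, 0, 0]; VV[2]=max(VV[2],msg_vec) then VV[2][2]++ -> VV[2]=[0, 1, 1, 0]
Event 2: LOCAL 2: VV[2][2]++ -> VV[2]=[0, 1, 2, 0]
Event 3: LOCAL 2: VV[2][2]++ -> VV[2]=[0, 1, 3, 0]
Event 4: SEND 1->3: VV[1][1]++ -> VV[1]=[0, 2, 0, 0], msg_vec=[0, 2, 0, 0]; VV[3]=max(VV[3],msg_vec) then VV[3][3]++ -> VV[3]=[0, 2, 0, 1]
Event 5: SEND 3->2: VV[3][3]++ -> VV[3]=[0, 2, 0, 2], msg_vec=[0, 2, 0, 2]; VV[2]=max(VV[2],msg_vec) then VV[2][2]++ -> VV[2]=[0, 2, 4, 2]
Event 6: LOCAL 0: VV[0][0]++ -> VV[0]=[1, 0, 0, 0]
Final vectors: VV[0]=[1, 0, 0, 0]; VV[1]=[0, 2, 0, 0]; VV[2]=[0, 2, 4, 2]; VV[3]=[0, 2, 0, 2]

Answer: 0 2 0 0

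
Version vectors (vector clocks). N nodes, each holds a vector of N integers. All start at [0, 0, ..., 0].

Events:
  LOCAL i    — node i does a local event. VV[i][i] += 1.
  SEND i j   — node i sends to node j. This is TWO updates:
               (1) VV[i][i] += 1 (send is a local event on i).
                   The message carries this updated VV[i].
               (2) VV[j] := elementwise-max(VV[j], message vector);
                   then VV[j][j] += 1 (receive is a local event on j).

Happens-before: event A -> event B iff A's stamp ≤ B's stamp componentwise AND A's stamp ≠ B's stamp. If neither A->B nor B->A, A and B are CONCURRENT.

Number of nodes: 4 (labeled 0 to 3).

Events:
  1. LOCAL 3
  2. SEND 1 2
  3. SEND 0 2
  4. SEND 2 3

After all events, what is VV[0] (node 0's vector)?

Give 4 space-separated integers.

Initial: VV[0]=[0, 0, 0, 0]
Initial: VV[1]=[0, 0, 0, 0]
Initial: VV[2]=[0, 0, 0, 0]
Initial: VV[3]=[0, 0, 0, 0]
Event 1: LOCAL 3: VV[3][3]++ -> VV[3]=[0, 0, 0, 1]
Event 2: SEND 1->2: VV[1][1]++ -> VV[1]=[0, 1, 0, 0], msg_vec=[0, 1, 0, 0]; VV[2]=max(VV[2],msg_vec) then VV[2][2]++ -> VV[2]=[0, 1, 1, 0]
Event 3: SEND 0->2: VV[0][0]++ -> VV[0]=[1, 0, 0, 0], msg_vec=[1, 0, 0, 0]; VV[2]=max(VV[2],msg_vec) then VV[2][2]++ -> VV[2]=[1, 1, 2, 0]
Event 4: SEND 2->3: VV[2][2]++ -> VV[2]=[1, 1, 3, 0], msg_vec=[1, 1, 3, 0]; VV[3]=max(VV[3],msg_vec) then VV[3][3]++ -> VV[3]=[1, 1, 3, 2]
Final vectors: VV[0]=[1, 0, 0, 0]; VV[1]=[0, 1, 0, 0]; VV[2]=[1, 1, 3, 0]; VV[3]=[1, 1, 3, 2]

Answer: 1 0 0 0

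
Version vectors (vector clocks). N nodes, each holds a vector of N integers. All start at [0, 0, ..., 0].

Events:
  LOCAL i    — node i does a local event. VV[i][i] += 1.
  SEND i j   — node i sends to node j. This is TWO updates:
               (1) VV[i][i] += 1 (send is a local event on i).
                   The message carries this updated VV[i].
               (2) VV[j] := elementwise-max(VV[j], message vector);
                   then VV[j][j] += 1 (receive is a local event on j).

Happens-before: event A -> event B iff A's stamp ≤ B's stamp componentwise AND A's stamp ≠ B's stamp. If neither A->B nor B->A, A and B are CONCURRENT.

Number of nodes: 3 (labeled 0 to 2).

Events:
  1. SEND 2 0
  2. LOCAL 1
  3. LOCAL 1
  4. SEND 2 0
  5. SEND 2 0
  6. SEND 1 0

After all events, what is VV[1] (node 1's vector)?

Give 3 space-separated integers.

Answer: 0 3 0

Derivation:
Initial: VV[0]=[0, 0, 0]
Initial: VV[1]=[0, 0, 0]
Initial: VV[2]=[0, 0, 0]
Event 1: SEND 2->0: VV[2][2]++ -> VV[2]=[0, 0, 1], msg_vec=[0, 0, 1]; VV[0]=max(VV[0],msg_vec) then VV[0][0]++ -> VV[0]=[1, 0, 1]
Event 2: LOCAL 1: VV[1][1]++ -> VV[1]=[0, 1, 0]
Event 3: LOCAL 1: VV[1][1]++ -> VV[1]=[0, 2, 0]
Event 4: SEND 2->0: VV[2][2]++ -> VV[2]=[0, 0, 2], msg_vec=[0, 0, 2]; VV[0]=max(VV[0],msg_vec) then VV[0][0]++ -> VV[0]=[2, 0, 2]
Event 5: SEND 2->0: VV[2][2]++ -> VV[2]=[0, 0, 3], msg_vec=[0, 0, 3]; VV[0]=max(VV[0],msg_vec) then VV[0][0]++ -> VV[0]=[3, 0, 3]
Event 6: SEND 1->0: VV[1][1]++ -> VV[1]=[0, 3, 0], msg_vec=[0, 3, 0]; VV[0]=max(VV[0],msg_vec) then VV[0][0]++ -> VV[0]=[4, 3, 3]
Final vectors: VV[0]=[4, 3, 3]; VV[1]=[0, 3, 0]; VV[2]=[0, 0, 3]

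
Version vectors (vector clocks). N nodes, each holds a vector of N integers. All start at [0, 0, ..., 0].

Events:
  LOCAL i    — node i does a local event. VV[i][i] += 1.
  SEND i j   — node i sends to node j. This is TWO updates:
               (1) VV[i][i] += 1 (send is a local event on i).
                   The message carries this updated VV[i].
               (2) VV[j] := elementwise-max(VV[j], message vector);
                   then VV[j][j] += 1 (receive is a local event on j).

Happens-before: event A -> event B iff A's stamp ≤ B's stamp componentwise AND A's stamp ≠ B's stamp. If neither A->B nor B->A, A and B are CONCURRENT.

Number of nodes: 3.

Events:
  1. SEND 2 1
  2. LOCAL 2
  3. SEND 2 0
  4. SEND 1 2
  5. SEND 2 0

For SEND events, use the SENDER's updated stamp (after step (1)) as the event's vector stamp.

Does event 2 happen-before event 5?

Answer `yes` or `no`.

Answer: yes

Derivation:
Initial: VV[0]=[0, 0, 0]
Initial: VV[1]=[0, 0, 0]
Initial: VV[2]=[0, 0, 0]
Event 1: SEND 2->1: VV[2][2]++ -> VV[2]=[0, 0, 1], msg_vec=[0, 0, 1]; VV[1]=max(VV[1],msg_vec) then VV[1][1]++ -> VV[1]=[0, 1, 1]
Event 2: LOCAL 2: VV[2][2]++ -> VV[2]=[0, 0, 2]
Event 3: SEND 2->0: VV[2][2]++ -> VV[2]=[0, 0, 3], msg_vec=[0, 0, 3]; VV[0]=max(VV[0],msg_vec) then VV[0][0]++ -> VV[0]=[1, 0, 3]
Event 4: SEND 1->2: VV[1][1]++ -> VV[1]=[0, 2, 1], msg_vec=[0, 2, 1]; VV[2]=max(VV[2],msg_vec) then VV[2][2]++ -> VV[2]=[0, 2, 4]
Event 5: SEND 2->0: VV[2][2]++ -> VV[2]=[0, 2, 5], msg_vec=[0, 2, 5]; VV[0]=max(VV[0],msg_vec) then VV[0][0]++ -> VV[0]=[2, 2, 5]
Event 2 stamp: [0, 0, 2]
Event 5 stamp: [0, 2, 5]
[0, 0, 2] <= [0, 2, 5]? True. Equal? False. Happens-before: True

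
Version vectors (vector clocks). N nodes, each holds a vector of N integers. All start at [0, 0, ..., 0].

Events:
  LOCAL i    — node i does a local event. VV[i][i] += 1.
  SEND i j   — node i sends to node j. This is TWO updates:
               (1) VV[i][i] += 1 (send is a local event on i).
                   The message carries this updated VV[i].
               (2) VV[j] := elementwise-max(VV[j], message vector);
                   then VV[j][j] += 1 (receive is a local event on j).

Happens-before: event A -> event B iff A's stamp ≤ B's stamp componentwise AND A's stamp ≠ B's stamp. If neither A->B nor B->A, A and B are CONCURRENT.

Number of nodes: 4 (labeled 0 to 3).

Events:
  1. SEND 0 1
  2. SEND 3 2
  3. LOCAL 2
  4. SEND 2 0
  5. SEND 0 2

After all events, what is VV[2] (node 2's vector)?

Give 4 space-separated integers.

Answer: 3 0 4 1

Derivation:
Initial: VV[0]=[0, 0, 0, 0]
Initial: VV[1]=[0, 0, 0, 0]
Initial: VV[2]=[0, 0, 0, 0]
Initial: VV[3]=[0, 0, 0, 0]
Event 1: SEND 0->1: VV[0][0]++ -> VV[0]=[1, 0, 0, 0], msg_vec=[1, 0, 0, 0]; VV[1]=max(VV[1],msg_vec) then VV[1][1]++ -> VV[1]=[1, 1, 0, 0]
Event 2: SEND 3->2: VV[3][3]++ -> VV[3]=[0, 0, 0, 1], msg_vec=[0, 0, 0, 1]; VV[2]=max(VV[2],msg_vec) then VV[2][2]++ -> VV[2]=[0, 0, 1, 1]
Event 3: LOCAL 2: VV[2][2]++ -> VV[2]=[0, 0, 2, 1]
Event 4: SEND 2->0: VV[2][2]++ -> VV[2]=[0, 0, 3, 1], msg_vec=[0, 0, 3, 1]; VV[0]=max(VV[0],msg_vec) then VV[0][0]++ -> VV[0]=[2, 0, 3, 1]
Event 5: SEND 0->2: VV[0][0]++ -> VV[0]=[3, 0, 3, 1], msg_vec=[3, 0, 3, 1]; VV[2]=max(VV[2],msg_vec) then VV[2][2]++ -> VV[2]=[3, 0, 4, 1]
Final vectors: VV[0]=[3, 0, 3, 1]; VV[1]=[1, 1, 0, 0]; VV[2]=[3, 0, 4, 1]; VV[3]=[0, 0, 0, 1]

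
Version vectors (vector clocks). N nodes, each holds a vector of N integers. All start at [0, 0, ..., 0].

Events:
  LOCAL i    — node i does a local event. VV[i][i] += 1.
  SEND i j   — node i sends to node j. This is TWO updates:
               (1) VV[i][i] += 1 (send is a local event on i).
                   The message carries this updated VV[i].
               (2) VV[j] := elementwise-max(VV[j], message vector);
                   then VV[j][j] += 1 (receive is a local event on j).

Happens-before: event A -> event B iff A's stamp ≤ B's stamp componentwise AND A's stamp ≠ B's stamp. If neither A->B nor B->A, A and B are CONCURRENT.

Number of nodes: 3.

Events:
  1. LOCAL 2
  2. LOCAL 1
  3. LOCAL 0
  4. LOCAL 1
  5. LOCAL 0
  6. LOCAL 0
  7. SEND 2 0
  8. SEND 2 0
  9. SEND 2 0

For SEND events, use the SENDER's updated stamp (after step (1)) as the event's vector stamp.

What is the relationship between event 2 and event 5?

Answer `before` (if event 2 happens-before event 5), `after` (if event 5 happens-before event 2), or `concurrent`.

Answer: concurrent

Derivation:
Initial: VV[0]=[0, 0, 0]
Initial: VV[1]=[0, 0, 0]
Initial: VV[2]=[0, 0, 0]
Event 1: LOCAL 2: VV[2][2]++ -> VV[2]=[0, 0, 1]
Event 2: LOCAL 1: VV[1][1]++ -> VV[1]=[0, 1, 0]
Event 3: LOCAL 0: VV[0][0]++ -> VV[0]=[1, 0, 0]
Event 4: LOCAL 1: VV[1][1]++ -> VV[1]=[0, 2, 0]
Event 5: LOCAL 0: VV[0][0]++ -> VV[0]=[2, 0, 0]
Event 6: LOCAL 0: VV[0][0]++ -> VV[0]=[3, 0, 0]
Event 7: SEND 2->0: VV[2][2]++ -> VV[2]=[0, 0, 2], msg_vec=[0, 0, 2]; VV[0]=max(VV[0],msg_vec) then VV[0][0]++ -> VV[0]=[4, 0, 2]
Event 8: SEND 2->0: VV[2][2]++ -> VV[2]=[0, 0, 3], msg_vec=[0, 0, 3]; VV[0]=max(VV[0],msg_vec) then VV[0][0]++ -> VV[0]=[5, 0, 3]
Event 9: SEND 2->0: VV[2][2]++ -> VV[2]=[0, 0, 4], msg_vec=[0, 0, 4]; VV[0]=max(VV[0],msg_vec) then VV[0][0]++ -> VV[0]=[6, 0, 4]
Event 2 stamp: [0, 1, 0]
Event 5 stamp: [2, 0, 0]
[0, 1, 0] <= [2, 0, 0]? False
[2, 0, 0] <= [0, 1, 0]? False
Relation: concurrent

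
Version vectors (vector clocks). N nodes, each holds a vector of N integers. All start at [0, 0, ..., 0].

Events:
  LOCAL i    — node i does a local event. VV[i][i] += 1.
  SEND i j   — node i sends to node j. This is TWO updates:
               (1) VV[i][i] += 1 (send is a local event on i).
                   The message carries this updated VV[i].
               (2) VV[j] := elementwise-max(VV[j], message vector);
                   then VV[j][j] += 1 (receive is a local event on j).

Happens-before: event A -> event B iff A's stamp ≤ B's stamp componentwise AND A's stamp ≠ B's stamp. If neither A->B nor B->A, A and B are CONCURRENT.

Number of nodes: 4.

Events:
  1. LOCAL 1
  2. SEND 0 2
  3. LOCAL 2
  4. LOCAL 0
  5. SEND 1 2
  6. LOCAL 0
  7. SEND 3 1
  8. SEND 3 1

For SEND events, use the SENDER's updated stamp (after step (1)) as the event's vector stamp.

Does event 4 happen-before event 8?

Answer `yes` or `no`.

Initial: VV[0]=[0, 0, 0, 0]
Initial: VV[1]=[0, 0, 0, 0]
Initial: VV[2]=[0, 0, 0, 0]
Initial: VV[3]=[0, 0, 0, 0]
Event 1: LOCAL 1: VV[1][1]++ -> VV[1]=[0, 1, 0, 0]
Event 2: SEND 0->2: VV[0][0]++ -> VV[0]=[1, 0, 0, 0], msg_vec=[1, 0, 0, 0]; VV[2]=max(VV[2],msg_vec) then VV[2][2]++ -> VV[2]=[1, 0, 1, 0]
Event 3: LOCAL 2: VV[2][2]++ -> VV[2]=[1, 0, 2, 0]
Event 4: LOCAL 0: VV[0][0]++ -> VV[0]=[2, 0, 0, 0]
Event 5: SEND 1->2: VV[1][1]++ -> VV[1]=[0, 2, 0, 0], msg_vec=[0, 2, 0, 0]; VV[2]=max(VV[2],msg_vec) then VV[2][2]++ -> VV[2]=[1, 2, 3, 0]
Event 6: LOCAL 0: VV[0][0]++ -> VV[0]=[3, 0, 0, 0]
Event 7: SEND 3->1: VV[3][3]++ -> VV[3]=[0, 0, 0, 1], msg_vec=[0, 0, 0, 1]; VV[1]=max(VV[1],msg_vec) then VV[1][1]++ -> VV[1]=[0, 3, 0, 1]
Event 8: SEND 3->1: VV[3][3]++ -> VV[3]=[0, 0, 0, 2], msg_vec=[0, 0, 0, 2]; VV[1]=max(VV[1],msg_vec) then VV[1][1]++ -> VV[1]=[0, 4, 0, 2]
Event 4 stamp: [2, 0, 0, 0]
Event 8 stamp: [0, 0, 0, 2]
[2, 0, 0, 0] <= [0, 0, 0, 2]? False. Equal? False. Happens-before: False

Answer: no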